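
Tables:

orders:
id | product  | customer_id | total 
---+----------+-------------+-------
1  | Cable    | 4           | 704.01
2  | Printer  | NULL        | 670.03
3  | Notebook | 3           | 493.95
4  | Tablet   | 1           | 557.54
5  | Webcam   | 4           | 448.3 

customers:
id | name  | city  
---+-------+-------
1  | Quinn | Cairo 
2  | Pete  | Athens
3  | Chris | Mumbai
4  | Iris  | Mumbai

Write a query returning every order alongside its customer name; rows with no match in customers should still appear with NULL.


LEFT JOIN keeps every row from orders (the left table); where customer_id has no match in customers, the customer columns become NULL. Walk through each order:
  - order 1 (Cable): customer_id=4 -> matches Iris
  - order 2 (Printer): customer_id=NULL, no match -> kept with NULL
  - order 3 (Notebook): customer_id=3 -> matches Chris
  - order 4 (Tablet): customer_id=1 -> matches Quinn
  - order 5 (Webcam): customer_id=4 -> matches Iris
All 5 rows appear; 1 has NULL customer.

SQL:
SELECT a.product, b.name AS customer
FROM orders a
LEFT JOIN customers b ON a.customer_id = b.id

Result:
product  | customer
---------+---------
Cable    | Iris    
Printer  | NULL    
Notebook | Chris   
Tablet   | Quinn   
Webcam   | Iris    


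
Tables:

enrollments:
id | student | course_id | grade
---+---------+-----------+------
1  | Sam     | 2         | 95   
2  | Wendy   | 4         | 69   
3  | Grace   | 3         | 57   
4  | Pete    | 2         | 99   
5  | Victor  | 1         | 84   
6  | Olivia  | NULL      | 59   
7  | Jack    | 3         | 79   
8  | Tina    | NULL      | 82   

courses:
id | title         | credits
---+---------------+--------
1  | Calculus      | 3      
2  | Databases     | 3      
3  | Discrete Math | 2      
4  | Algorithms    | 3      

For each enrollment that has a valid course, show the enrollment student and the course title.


INNER JOIN keeps only enrollments rows whose course_id matches an id in courses. Walk through each enrollment:
  - enrollment 1 (Sam): course_id=2 -> matches Databases
  - enrollment 2 (Wendy): course_id=4 -> matches Algorithms
  - enrollment 3 (Grace): course_id=3 -> matches Discrete Math
  - enrollment 4 (Pete): course_id=2 -> matches Databases
  - enrollment 5 (Victor): course_id=1 -> matches Calculus
  - enrollment 6 (Olivia): course_id=NULL, no match -> dropped
  - enrollment 7 (Jack): course_id=3 -> matches Discrete Math
  - enrollment 8 (Tina): course_id=NULL, no match -> dropped
So 2 of 8 rows are dropped.

SQL:
SELECT a.student, b.title AS course
FROM enrollments a
INNER JOIN courses b ON a.course_id = b.id

Result:
student | course       
--------+--------------
Sam     | Databases    
Wendy   | Algorithms   
Grace   | Discrete Math
Pete    | Databases    
Victor  | Calculus     
Jack    | Discrete Math


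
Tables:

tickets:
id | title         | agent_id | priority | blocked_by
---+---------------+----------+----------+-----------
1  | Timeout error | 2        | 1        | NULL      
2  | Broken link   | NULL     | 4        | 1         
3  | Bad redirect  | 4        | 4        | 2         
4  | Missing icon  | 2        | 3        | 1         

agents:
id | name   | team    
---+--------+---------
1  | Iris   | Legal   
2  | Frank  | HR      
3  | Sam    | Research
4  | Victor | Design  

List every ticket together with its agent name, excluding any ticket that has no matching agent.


INNER JOIN keeps only tickets rows whose agent_id matches an id in agents. Walk through each ticket:
  - ticket 1 (Timeout error): agent_id=2 -> matches Frank
  - ticket 2 (Broken link): agent_id=NULL, no match -> dropped
  - ticket 3 (Bad redirect): agent_id=4 -> matches Victor
  - ticket 4 (Missing icon): agent_id=2 -> matches Frank
So 1 of 4 rows is dropped.

SQL:
SELECT a.title, b.name AS agent
FROM tickets a
INNER JOIN agents b ON a.agent_id = b.id

Result:
title         | agent 
--------------+-------
Timeout error | Frank 
Bad redirect  | Victor
Missing icon  | Frank 


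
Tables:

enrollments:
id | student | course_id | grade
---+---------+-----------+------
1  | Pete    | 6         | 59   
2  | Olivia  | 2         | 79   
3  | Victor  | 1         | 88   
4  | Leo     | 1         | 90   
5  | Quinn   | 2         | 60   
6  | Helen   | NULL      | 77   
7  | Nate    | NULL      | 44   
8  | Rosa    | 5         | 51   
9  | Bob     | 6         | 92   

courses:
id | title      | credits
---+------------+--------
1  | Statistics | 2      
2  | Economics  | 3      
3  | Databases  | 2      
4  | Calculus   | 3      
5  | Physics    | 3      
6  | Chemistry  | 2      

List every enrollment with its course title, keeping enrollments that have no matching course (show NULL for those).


LEFT JOIN keeps every row from enrollments (the left table); where course_id has no match in courses, the course columns become NULL. Walk through each enrollment:
  - enrollment 1 (Pete): course_id=6 -> matches Chemistry
  - enrollment 2 (Olivia): course_id=2 -> matches Economics
  - enrollment 3 (Victor): course_id=1 -> matches Statistics
  - enrollment 4 (Leo): course_id=1 -> matches Statistics
  - enrollment 5 (Quinn): course_id=2 -> matches Economics
  - enrollment 6 (Helen): course_id=NULL, no match -> kept with NULL
  - enrollment 7 (Nate): course_id=NULL, no match -> kept with NULL
  - enrollment 8 (Rosa): course_id=5 -> matches Physics
  - enrollment 9 (Bob): course_id=6 -> matches Chemistry
All 9 rows appear; 2 have NULL course.

SQL:
SELECT a.student, b.title AS course
FROM enrollments a
LEFT JOIN courses b ON a.course_id = b.id

Result:
student | course    
--------+-----------
Pete    | Chemistry 
Olivia  | Economics 
Victor  | Statistics
Leo     | Statistics
Quinn   | Economics 
Helen   | NULL      
Nate    | NULL      
Rosa    | Physics   
Bob     | Chemistry 


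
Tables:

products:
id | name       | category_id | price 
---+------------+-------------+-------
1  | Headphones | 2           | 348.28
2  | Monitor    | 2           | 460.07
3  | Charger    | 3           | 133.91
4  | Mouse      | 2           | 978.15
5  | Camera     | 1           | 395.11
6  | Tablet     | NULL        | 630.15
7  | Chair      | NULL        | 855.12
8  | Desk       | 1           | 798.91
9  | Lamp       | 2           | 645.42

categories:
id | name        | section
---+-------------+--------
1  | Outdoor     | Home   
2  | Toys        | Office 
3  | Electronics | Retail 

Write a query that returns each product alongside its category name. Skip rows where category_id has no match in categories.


INNER JOIN keeps only products rows whose category_id matches an id in categories. Walk through each product:
  - product 1 (Headphones): category_id=2 -> matches Toys
  - product 2 (Monitor): category_id=2 -> matches Toys
  - product 3 (Charger): category_id=3 -> matches Electronics
  - product 4 (Mouse): category_id=2 -> matches Toys
  - product 5 (Camera): category_id=1 -> matches Outdoor
  - product 6 (Tablet): category_id=NULL, no match -> dropped
  - product 7 (Chair): category_id=NULL, no match -> dropped
  - product 8 (Desk): category_id=1 -> matches Outdoor
  - product 9 (Lamp): category_id=2 -> matches Toys
So 2 of 9 rows are dropped.

SQL:
SELECT a.name, b.name AS category
FROM products a
INNER JOIN categories b ON a.category_id = b.id

Result:
name       | category   
-----------+------------
Headphones | Toys       
Monitor    | Toys       
Charger    | Electronics
Mouse      | Toys       
Camera     | Outdoor    
Desk       | Outdoor    
Lamp       | Toys       


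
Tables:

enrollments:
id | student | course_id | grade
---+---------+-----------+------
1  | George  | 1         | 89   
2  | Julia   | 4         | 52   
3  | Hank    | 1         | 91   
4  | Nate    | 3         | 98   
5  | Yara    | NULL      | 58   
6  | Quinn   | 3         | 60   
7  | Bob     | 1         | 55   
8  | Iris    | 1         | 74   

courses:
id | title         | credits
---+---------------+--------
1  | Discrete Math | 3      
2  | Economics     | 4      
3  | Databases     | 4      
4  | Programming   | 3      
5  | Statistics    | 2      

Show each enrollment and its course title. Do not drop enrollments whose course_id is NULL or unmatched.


LEFT JOIN keeps every row from enrollments (the left table); where course_id has no match in courses, the course columns become NULL. Walk through each enrollment:
  - enrollment 1 (George): course_id=1 -> matches Discrete Math
  - enrollment 2 (Julia): course_id=4 -> matches Programming
  - enrollment 3 (Hank): course_id=1 -> matches Discrete Math
  - enrollment 4 (Nate): course_id=3 -> matches Databases
  - enrollment 5 (Yara): course_id=NULL, no match -> kept with NULL
  - enrollment 6 (Quinn): course_id=3 -> matches Databases
  - enrollment 7 (Bob): course_id=1 -> matches Discrete Math
  - enrollment 8 (Iris): course_id=1 -> matches Discrete Math
All 8 rows appear; 1 has NULL course.

SQL:
SELECT a.student, b.title AS course
FROM enrollments a
LEFT JOIN courses b ON a.course_id = b.id

Result:
student | course       
--------+--------------
George  | Discrete Math
Julia   | Programming  
Hank    | Discrete Math
Nate    | Databases    
Yara    | NULL         
Quinn   | Databases    
Bob     | Discrete Math
Iris    | Discrete Math


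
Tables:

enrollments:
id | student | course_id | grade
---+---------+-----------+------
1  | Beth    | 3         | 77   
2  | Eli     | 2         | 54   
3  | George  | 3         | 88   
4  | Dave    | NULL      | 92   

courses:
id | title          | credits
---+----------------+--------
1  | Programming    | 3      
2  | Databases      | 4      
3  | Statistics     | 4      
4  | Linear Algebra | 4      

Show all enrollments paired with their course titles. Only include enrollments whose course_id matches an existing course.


INNER JOIN keeps only enrollments rows whose course_id matches an id in courses. Walk through each enrollment:
  - enrollment 1 (Beth): course_id=3 -> matches Statistics
  - enrollment 2 (Eli): course_id=2 -> matches Databases
  - enrollment 3 (George): course_id=3 -> matches Statistics
  - enrollment 4 (Dave): course_id=NULL, no match -> dropped
So 1 of 4 rows is dropped.

SQL:
SELECT a.student, b.title AS course
FROM enrollments a
INNER JOIN courses b ON a.course_id = b.id

Result:
student | course    
--------+-----------
Beth    | Statistics
Eli     | Databases 
George  | Statistics


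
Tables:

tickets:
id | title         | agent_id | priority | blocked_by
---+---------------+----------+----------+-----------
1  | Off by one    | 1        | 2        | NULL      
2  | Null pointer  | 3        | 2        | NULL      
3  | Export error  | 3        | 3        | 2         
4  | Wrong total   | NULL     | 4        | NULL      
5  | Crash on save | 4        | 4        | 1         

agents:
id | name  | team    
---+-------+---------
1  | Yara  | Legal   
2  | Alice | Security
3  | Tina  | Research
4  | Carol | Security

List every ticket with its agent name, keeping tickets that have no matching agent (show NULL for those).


LEFT JOIN keeps every row from tickets (the left table); where agent_id has no match in agents, the agent columns become NULL. Walk through each ticket:
  - ticket 1 (Off by one): agent_id=1 -> matches Yara
  - ticket 2 (Null pointer): agent_id=3 -> matches Tina
  - ticket 3 (Export error): agent_id=3 -> matches Tina
  - ticket 4 (Wrong total): agent_id=NULL, no match -> kept with NULL
  - ticket 5 (Crash on save): agent_id=4 -> matches Carol
All 5 rows appear; 1 has NULL agent.

SQL:
SELECT a.title, b.name AS agent
FROM tickets a
LEFT JOIN agents b ON a.agent_id = b.id

Result:
title         | agent
--------------+------
Off by one    | Yara 
Null pointer  | Tina 
Export error  | Tina 
Wrong total   | NULL 
Crash on save | Carol


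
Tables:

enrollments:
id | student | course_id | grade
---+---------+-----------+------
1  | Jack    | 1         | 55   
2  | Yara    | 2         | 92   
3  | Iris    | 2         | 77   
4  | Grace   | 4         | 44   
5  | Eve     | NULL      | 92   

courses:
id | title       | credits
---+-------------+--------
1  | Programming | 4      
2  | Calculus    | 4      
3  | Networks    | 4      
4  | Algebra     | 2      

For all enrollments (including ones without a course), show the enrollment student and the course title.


LEFT JOIN keeps every row from enrollments (the left table); where course_id has no match in courses, the course columns become NULL. Walk through each enrollment:
  - enrollment 1 (Jack): course_id=1 -> matches Programming
  - enrollment 2 (Yara): course_id=2 -> matches Calculus
  - enrollment 3 (Iris): course_id=2 -> matches Calculus
  - enrollment 4 (Grace): course_id=4 -> matches Algebra
  - enrollment 5 (Eve): course_id=NULL, no match -> kept with NULL
All 5 rows appear; 1 has NULL course.

SQL:
SELECT a.student, b.title AS course
FROM enrollments a
LEFT JOIN courses b ON a.course_id = b.id

Result:
student | course     
--------+------------
Jack    | Programming
Yara    | Calculus   
Iris    | Calculus   
Grace   | Algebra    
Eve     | NULL       


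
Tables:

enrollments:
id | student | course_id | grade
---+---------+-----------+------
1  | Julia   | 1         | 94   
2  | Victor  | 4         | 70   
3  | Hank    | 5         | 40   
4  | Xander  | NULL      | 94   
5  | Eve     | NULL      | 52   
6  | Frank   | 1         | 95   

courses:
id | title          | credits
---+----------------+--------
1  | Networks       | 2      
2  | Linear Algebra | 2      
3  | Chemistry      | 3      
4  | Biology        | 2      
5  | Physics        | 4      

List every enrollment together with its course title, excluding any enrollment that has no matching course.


INNER JOIN keeps only enrollments rows whose course_id matches an id in courses. Walk through each enrollment:
  - enrollment 1 (Julia): course_id=1 -> matches Networks
  - enrollment 2 (Victor): course_id=4 -> matches Biology
  - enrollment 3 (Hank): course_id=5 -> matches Physics
  - enrollment 4 (Xander): course_id=NULL, no match -> dropped
  - enrollment 5 (Eve): course_id=NULL, no match -> dropped
  - enrollment 6 (Frank): course_id=1 -> matches Networks
So 2 of 6 rows are dropped.

SQL:
SELECT a.student, b.title AS course
FROM enrollments a
INNER JOIN courses b ON a.course_id = b.id

Result:
student | course  
--------+---------
Julia   | Networks
Victor  | Biology 
Hank    | Physics 
Frank   | Networks


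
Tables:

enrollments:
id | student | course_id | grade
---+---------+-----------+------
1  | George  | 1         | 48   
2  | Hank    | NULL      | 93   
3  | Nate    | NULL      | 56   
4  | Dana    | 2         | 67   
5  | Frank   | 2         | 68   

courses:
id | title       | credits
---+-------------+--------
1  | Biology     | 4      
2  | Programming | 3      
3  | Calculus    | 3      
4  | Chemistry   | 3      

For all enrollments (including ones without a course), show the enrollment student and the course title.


LEFT JOIN keeps every row from enrollments (the left table); where course_id has no match in courses, the course columns become NULL. Walk through each enrollment:
  - enrollment 1 (George): course_id=1 -> matches Biology
  - enrollment 2 (Hank): course_id=NULL, no match -> kept with NULL
  - enrollment 3 (Nate): course_id=NULL, no match -> kept with NULL
  - enrollment 4 (Dana): course_id=2 -> matches Programming
  - enrollment 5 (Frank): course_id=2 -> matches Programming
All 5 rows appear; 2 have NULL course.

SQL:
SELECT a.student, b.title AS course
FROM enrollments a
LEFT JOIN courses b ON a.course_id = b.id

Result:
student | course     
--------+------------
George  | Biology    
Hank    | NULL       
Nate    | NULL       
Dana    | Programming
Frank   | Programming


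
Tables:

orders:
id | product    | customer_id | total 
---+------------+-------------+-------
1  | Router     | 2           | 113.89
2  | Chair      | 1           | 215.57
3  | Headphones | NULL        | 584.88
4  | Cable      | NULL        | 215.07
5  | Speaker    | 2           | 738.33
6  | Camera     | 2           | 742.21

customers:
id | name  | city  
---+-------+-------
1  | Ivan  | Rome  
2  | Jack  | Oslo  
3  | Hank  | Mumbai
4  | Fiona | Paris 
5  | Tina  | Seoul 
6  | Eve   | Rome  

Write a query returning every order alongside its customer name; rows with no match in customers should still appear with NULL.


LEFT JOIN keeps every row from orders (the left table); where customer_id has no match in customers, the customer columns become NULL. Walk through each order:
  - order 1 (Router): customer_id=2 -> matches Jack
  - order 2 (Chair): customer_id=1 -> matches Ivan
  - order 3 (Headphones): customer_id=NULL, no match -> kept with NULL
  - order 4 (Cable): customer_id=NULL, no match -> kept with NULL
  - order 5 (Speaker): customer_id=2 -> matches Jack
  - order 6 (Camera): customer_id=2 -> matches Jack
All 6 rows appear; 2 have NULL customer.

SQL:
SELECT a.product, b.name AS customer
FROM orders a
LEFT JOIN customers b ON a.customer_id = b.id

Result:
product    | customer
-----------+---------
Router     | Jack    
Chair      | Ivan    
Headphones | NULL    
Cable      | NULL    
Speaker    | Jack    
Camera     | Jack    


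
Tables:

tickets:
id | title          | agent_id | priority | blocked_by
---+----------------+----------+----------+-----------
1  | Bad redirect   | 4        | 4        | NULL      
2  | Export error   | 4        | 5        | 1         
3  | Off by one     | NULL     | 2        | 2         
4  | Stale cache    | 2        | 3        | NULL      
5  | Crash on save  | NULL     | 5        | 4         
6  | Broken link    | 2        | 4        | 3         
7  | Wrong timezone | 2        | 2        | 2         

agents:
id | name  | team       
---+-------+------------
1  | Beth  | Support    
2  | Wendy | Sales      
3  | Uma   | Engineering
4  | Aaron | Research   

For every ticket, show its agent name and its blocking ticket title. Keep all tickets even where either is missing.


Two LEFT JOINs from the same base table tickets: one to agents via agent_id, one to tickets itself via blocked_by. Both are LEFT so every ticket is preserved.
Match against agents:
  - ticket 1 (Bad redirect): agent_id=4 -> matches Aaron
  - ticket 2 (Export error): agent_id=4 -> matches Aaron
  - ticket 3 (Off by one): agent_id=NULL, no match -> kept with NULL
  - ticket 4 (Stale cache): agent_id=2 -> matches Wendy
  - ticket 5 (Crash on save): agent_id=NULL, no match -> kept with NULL
  - ticket 6 (Broken link): agent_id=2 -> matches Wendy
  - ticket 7 (Wrong timezone): agent_id=2 -> matches Wendy
Match against tickets (self):
  - ticket 1 (Bad redirect): blocked_by=NULL -> NULL
  - ticket 2 (Export error): blocked_by=1 -> Bad redirect
  - ticket 3 (Off by one): blocked_by=2 -> Export error
  - ticket 4 (Stale cache): blocked_by=NULL -> NULL
  - ticket 5 (Crash on save): blocked_by=4 -> Stale cache
  - ticket 6 (Broken link): blocked_by=3 -> Off by one
  - ticket 7 (Wrong timezone): blocked_by=2 -> Export error

SQL:
SELECT a.title, b.name AS agent, c.title AS blocked_by
FROM tickets a
LEFT JOIN agents b ON a.agent_id = b.id
LEFT JOIN tickets c ON a.blocked_by = c.id

Result:
title          | agent | blocked_by  
---------------+-------+-------------
Bad redirect   | Aaron | NULL        
Export error   | Aaron | Bad redirect
Off by one     | NULL  | Export error
Stale cache    | Wendy | NULL        
Crash on save  | NULL  | Stale cache 
Broken link    | Wendy | Off by one  
Wrong timezone | Wendy | Export error


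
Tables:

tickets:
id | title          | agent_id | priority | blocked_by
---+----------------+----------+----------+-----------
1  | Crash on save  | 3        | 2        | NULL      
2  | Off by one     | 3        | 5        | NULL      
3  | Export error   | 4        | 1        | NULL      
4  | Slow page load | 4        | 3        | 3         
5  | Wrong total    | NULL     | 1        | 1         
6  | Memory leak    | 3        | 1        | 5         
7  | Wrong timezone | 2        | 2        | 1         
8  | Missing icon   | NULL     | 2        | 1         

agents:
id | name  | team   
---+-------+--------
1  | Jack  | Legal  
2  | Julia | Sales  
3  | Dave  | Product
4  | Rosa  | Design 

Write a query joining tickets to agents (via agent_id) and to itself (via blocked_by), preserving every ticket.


Two LEFT JOINs from the same base table tickets: one to agents via agent_id, one to tickets itself via blocked_by. Both are LEFT so every ticket is preserved.
Match against agents:
  - ticket 1 (Crash on save): agent_id=3 -> matches Dave
  - ticket 2 (Off by one): agent_id=3 -> matches Dave
  - ticket 3 (Export error): agent_id=4 -> matches Rosa
  - ticket 4 (Slow page load): agent_id=4 -> matches Rosa
  - ticket 5 (Wrong total): agent_id=NULL, no match -> kept with NULL
  - ticket 6 (Memory leak): agent_id=3 -> matches Dave
  - ticket 7 (Wrong timezone): agent_id=2 -> matches Julia
  - ticket 8 (Missing icon): agent_id=NULL, no match -> kept with NULL
Match against tickets (self):
  - ticket 1 (Crash on save): blocked_by=NULL -> NULL
  - ticket 2 (Off by one): blocked_by=NULL -> NULL
  - ticket 3 (Export error): blocked_by=NULL -> NULL
  - ticket 4 (Slow page load): blocked_by=3 -> Export error
  - ticket 5 (Wrong total): blocked_by=1 -> Crash on save
  - ticket 6 (Memory leak): blocked_by=5 -> Wrong total
  - ticket 7 (Wrong timezone): blocked_by=1 -> Crash on save
  - ticket 8 (Missing icon): blocked_by=1 -> Crash on save

SQL:
SELECT a.title, b.name AS agent, c.title AS blocked_by
FROM tickets a
LEFT JOIN agents b ON a.agent_id = b.id
LEFT JOIN tickets c ON a.blocked_by = c.id

Result:
title          | agent | blocked_by   
---------------+-------+--------------
Crash on save  | Dave  | NULL         
Off by one     | Dave  | NULL         
Export error   | Rosa  | NULL         
Slow page load | Rosa  | Export error 
Wrong total    | NULL  | Crash on save
Memory leak    | Dave  | Wrong total  
Wrong timezone | Julia | Crash on save
Missing icon   | NULL  | Crash on save


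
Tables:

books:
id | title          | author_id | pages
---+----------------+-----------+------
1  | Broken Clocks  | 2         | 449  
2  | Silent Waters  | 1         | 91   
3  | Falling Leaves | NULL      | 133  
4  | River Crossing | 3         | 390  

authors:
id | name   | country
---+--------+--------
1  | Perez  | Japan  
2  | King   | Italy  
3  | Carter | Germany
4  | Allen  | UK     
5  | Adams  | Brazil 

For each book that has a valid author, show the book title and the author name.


INNER JOIN keeps only books rows whose author_id matches an id in authors. Walk through each book:
  - book 1 (Broken Clocks): author_id=2 -> matches King
  - book 2 (Silent Waters): author_id=1 -> matches Perez
  - book 3 (Falling Leaves): author_id=NULL, no match -> dropped
  - book 4 (River Crossing): author_id=3 -> matches Carter
So 1 of 4 rows is dropped.

SQL:
SELECT a.title, b.name AS author
FROM books a
INNER JOIN authors b ON a.author_id = b.id

Result:
title          | author
---------------+-------
Broken Clocks  | King  
Silent Waters  | Perez 
River Crossing | Carter


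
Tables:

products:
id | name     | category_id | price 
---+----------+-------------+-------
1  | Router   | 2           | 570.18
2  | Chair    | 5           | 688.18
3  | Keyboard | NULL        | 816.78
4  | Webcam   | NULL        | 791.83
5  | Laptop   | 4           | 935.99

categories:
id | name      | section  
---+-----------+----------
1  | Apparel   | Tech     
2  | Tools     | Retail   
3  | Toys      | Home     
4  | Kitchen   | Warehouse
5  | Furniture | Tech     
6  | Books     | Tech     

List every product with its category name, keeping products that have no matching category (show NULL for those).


LEFT JOIN keeps every row from products (the left table); where category_id has no match in categories, the category columns become NULL. Walk through each product:
  - product 1 (Router): category_id=2 -> matches Tools
  - product 2 (Chair): category_id=5 -> matches Furniture
  - product 3 (Keyboard): category_id=NULL, no match -> kept with NULL
  - product 4 (Webcam): category_id=NULL, no match -> kept with NULL
  - product 5 (Laptop): category_id=4 -> matches Kitchen
All 5 rows appear; 2 have NULL category.

SQL:
SELECT a.name, b.name AS category
FROM products a
LEFT JOIN categories b ON a.category_id = b.id

Result:
name     | category 
---------+----------
Router   | Tools    
Chair    | Furniture
Keyboard | NULL     
Webcam   | NULL     
Laptop   | Kitchen  


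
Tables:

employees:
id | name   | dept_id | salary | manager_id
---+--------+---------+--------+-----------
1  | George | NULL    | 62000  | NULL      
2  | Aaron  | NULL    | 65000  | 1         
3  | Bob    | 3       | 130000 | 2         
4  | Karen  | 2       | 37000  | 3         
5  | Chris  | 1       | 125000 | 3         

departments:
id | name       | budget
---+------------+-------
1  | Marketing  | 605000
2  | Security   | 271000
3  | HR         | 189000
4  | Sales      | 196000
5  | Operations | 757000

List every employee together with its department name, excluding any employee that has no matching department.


INNER JOIN keeps only employees rows whose dept_id matches an id in departments. Walk through each employee:
  - employee 1 (George): dept_id=NULL, no match -> dropped
  - employee 2 (Aaron): dept_id=NULL, no match -> dropped
  - employee 3 (Bob): dept_id=3 -> matches HR
  - employee 4 (Karen): dept_id=2 -> matches Security
  - employee 5 (Chris): dept_id=1 -> matches Marketing
So 2 of 5 rows are dropped.

SQL:
SELECT a.name, b.name AS department
FROM employees a
INNER JOIN departments b ON a.dept_id = b.id

Result:
name  | department
------+-----------
Bob   | HR        
Karen | Security  
Chris | Marketing 


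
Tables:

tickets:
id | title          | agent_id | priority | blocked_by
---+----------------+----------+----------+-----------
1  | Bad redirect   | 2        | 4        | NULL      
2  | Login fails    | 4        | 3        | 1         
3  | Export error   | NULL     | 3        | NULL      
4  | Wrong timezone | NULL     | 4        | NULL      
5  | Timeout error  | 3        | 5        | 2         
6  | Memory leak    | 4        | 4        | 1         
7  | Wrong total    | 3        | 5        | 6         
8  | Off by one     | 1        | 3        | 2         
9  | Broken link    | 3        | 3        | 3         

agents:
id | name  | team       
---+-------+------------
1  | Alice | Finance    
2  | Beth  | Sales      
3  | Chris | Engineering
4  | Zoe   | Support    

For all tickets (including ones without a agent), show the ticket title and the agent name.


LEFT JOIN keeps every row from tickets (the left table); where agent_id has no match in agents, the agent columns become NULL. Walk through each ticket:
  - ticket 1 (Bad redirect): agent_id=2 -> matches Beth
  - ticket 2 (Login fails): agent_id=4 -> matches Zoe
  - ticket 3 (Export error): agent_id=NULL, no match -> kept with NULL
  - ticket 4 (Wrong timezone): agent_id=NULL, no match -> kept with NULL
  - ticket 5 (Timeout error): agent_id=3 -> matches Chris
  - ticket 6 (Memory leak): agent_id=4 -> matches Zoe
  - ticket 7 (Wrong total): agent_id=3 -> matches Chris
  - ticket 8 (Off by one): agent_id=1 -> matches Alice
  - ticket 9 (Broken link): agent_id=3 -> matches Chris
All 9 rows appear; 2 have NULL agent.

SQL:
SELECT a.title, b.name AS agent
FROM tickets a
LEFT JOIN agents b ON a.agent_id = b.id

Result:
title          | agent
---------------+------
Bad redirect   | Beth 
Login fails    | Zoe  
Export error   | NULL 
Wrong timezone | NULL 
Timeout error  | Chris
Memory leak    | Zoe  
Wrong total    | Chris
Off by one     | Alice
Broken link    | Chris


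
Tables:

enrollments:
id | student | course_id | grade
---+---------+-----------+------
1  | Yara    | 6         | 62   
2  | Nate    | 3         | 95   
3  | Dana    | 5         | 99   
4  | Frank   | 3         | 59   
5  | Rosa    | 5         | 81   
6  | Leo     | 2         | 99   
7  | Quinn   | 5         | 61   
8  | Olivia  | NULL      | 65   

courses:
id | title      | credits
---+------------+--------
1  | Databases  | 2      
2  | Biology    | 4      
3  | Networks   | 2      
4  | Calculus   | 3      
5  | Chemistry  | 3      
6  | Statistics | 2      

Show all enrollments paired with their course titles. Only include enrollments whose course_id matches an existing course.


INNER JOIN keeps only enrollments rows whose course_id matches an id in courses. Walk through each enrollment:
  - enrollment 1 (Yara): course_id=6 -> matches Statistics
  - enrollment 2 (Nate): course_id=3 -> matches Networks
  - enrollment 3 (Dana): course_id=5 -> matches Chemistry
  - enrollment 4 (Frank): course_id=3 -> matches Networks
  - enrollment 5 (Rosa): course_id=5 -> matches Chemistry
  - enrollment 6 (Leo): course_id=2 -> matches Biology
  - enrollment 7 (Quinn): course_id=5 -> matches Chemistry
  - enrollment 8 (Olivia): course_id=NULL, no match -> dropped
So 1 of 8 rows is dropped.

SQL:
SELECT a.student, b.title AS course
FROM enrollments a
INNER JOIN courses b ON a.course_id = b.id

Result:
student | course    
--------+-----------
Yara    | Statistics
Nate    | Networks  
Dana    | Chemistry 
Frank   | Networks  
Rosa    | Chemistry 
Leo     | Biology   
Quinn   | Chemistry 


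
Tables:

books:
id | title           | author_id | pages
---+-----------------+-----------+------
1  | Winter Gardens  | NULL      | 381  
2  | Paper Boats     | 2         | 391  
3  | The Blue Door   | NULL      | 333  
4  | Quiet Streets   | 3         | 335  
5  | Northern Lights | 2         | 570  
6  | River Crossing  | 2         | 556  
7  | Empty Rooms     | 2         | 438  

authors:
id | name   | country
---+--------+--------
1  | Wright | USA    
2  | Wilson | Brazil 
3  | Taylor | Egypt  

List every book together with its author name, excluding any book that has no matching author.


INNER JOIN keeps only books rows whose author_id matches an id in authors. Walk through each book:
  - book 1 (Winter Gardens): author_id=NULL, no match -> dropped
  - book 2 (Paper Boats): author_id=2 -> matches Wilson
  - book 3 (The Blue Door): author_id=NULL, no match -> dropped
  - book 4 (Quiet Streets): author_id=3 -> matches Taylor
  - book 5 (Northern Lights): author_id=2 -> matches Wilson
  - book 6 (River Crossing): author_id=2 -> matches Wilson
  - book 7 (Empty Rooms): author_id=2 -> matches Wilson
So 2 of 7 rows are dropped.

SQL:
SELECT a.title, b.name AS author
FROM books a
INNER JOIN authors b ON a.author_id = b.id

Result:
title           | author
----------------+-------
Paper Boats     | Wilson
Quiet Streets   | Taylor
Northern Lights | Wilson
River Crossing  | Wilson
Empty Rooms     | Wilson


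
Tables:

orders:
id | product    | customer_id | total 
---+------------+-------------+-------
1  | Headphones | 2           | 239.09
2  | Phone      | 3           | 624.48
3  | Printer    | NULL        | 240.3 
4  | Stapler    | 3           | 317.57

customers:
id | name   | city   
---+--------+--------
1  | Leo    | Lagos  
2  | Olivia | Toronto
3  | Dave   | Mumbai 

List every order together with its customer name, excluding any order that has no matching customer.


INNER JOIN keeps only orders rows whose customer_id matches an id in customers. Walk through each order:
  - order 1 (Headphones): customer_id=2 -> matches Olivia
  - order 2 (Phone): customer_id=3 -> matches Dave
  - order 3 (Printer): customer_id=NULL, no match -> dropped
  - order 4 (Stapler): customer_id=3 -> matches Dave
So 1 of 4 rows is dropped.

SQL:
SELECT a.product, b.name AS customer
FROM orders a
INNER JOIN customers b ON a.customer_id = b.id

Result:
product    | customer
-----------+---------
Headphones | Olivia  
Phone      | Dave    
Stapler    | Dave    


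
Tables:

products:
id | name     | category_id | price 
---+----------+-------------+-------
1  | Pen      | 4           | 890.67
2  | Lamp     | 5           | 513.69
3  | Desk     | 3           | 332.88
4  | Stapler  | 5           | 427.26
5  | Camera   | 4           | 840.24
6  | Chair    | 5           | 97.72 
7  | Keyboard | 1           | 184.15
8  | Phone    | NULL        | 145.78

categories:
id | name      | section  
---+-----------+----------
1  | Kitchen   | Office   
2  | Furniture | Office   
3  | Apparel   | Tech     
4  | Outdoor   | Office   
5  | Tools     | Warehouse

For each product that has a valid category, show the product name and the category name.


INNER JOIN keeps only products rows whose category_id matches an id in categories. Walk through each product:
  - product 1 (Pen): category_id=4 -> matches Outdoor
  - product 2 (Lamp): category_id=5 -> matches Tools
  - product 3 (Desk): category_id=3 -> matches Apparel
  - product 4 (Stapler): category_id=5 -> matches Tools
  - product 5 (Camera): category_id=4 -> matches Outdoor
  - product 6 (Chair): category_id=5 -> matches Tools
  - product 7 (Keyboard): category_id=1 -> matches Kitchen
  - product 8 (Phone): category_id=NULL, no match -> dropped
So 1 of 8 rows is dropped.

SQL:
SELECT a.name, b.name AS category
FROM products a
INNER JOIN categories b ON a.category_id = b.id

Result:
name     | category
---------+---------
Pen      | Outdoor 
Lamp     | Tools   
Desk     | Apparel 
Stapler  | Tools   
Camera   | Outdoor 
Chair    | Tools   
Keyboard | Kitchen 


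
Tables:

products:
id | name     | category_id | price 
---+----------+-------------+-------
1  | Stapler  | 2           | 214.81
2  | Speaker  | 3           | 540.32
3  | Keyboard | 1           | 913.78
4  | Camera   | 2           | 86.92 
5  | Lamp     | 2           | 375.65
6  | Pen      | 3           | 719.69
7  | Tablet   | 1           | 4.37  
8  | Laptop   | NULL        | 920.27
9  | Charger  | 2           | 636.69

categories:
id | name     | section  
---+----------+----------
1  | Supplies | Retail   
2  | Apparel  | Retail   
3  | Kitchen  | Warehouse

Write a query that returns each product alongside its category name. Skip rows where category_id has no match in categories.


INNER JOIN keeps only products rows whose category_id matches an id in categories. Walk through each product:
  - product 1 (Stapler): category_id=2 -> matches Apparel
  - product 2 (Speaker): category_id=3 -> matches Kitchen
  - product 3 (Keyboard): category_id=1 -> matches Supplies
  - product 4 (Camera): category_id=2 -> matches Apparel
  - product 5 (Lamp): category_id=2 -> matches Apparel
  - product 6 (Pen): category_id=3 -> matches Kitchen
  - product 7 (Tablet): category_id=1 -> matches Supplies
  - product 8 (Laptop): category_id=NULL, no match -> dropped
  - product 9 (Charger): category_id=2 -> matches Apparel
So 1 of 9 rows is dropped.

SQL:
SELECT a.name, b.name AS category
FROM products a
INNER JOIN categories b ON a.category_id = b.id

Result:
name     | category
---------+---------
Stapler  | Apparel 
Speaker  | Kitchen 
Keyboard | Supplies
Camera   | Apparel 
Lamp     | Apparel 
Pen      | Kitchen 
Tablet   | Supplies
Charger  | Apparel 


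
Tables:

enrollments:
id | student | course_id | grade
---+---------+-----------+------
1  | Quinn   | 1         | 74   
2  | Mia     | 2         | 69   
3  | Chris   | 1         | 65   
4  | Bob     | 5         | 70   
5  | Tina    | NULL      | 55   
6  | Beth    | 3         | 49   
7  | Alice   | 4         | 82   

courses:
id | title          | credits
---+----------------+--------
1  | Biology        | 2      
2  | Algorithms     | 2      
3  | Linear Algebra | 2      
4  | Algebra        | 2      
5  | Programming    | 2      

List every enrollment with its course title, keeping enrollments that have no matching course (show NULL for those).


LEFT JOIN keeps every row from enrollments (the left table); where course_id has no match in courses, the course columns become NULL. Walk through each enrollment:
  - enrollment 1 (Quinn): course_id=1 -> matches Biology
  - enrollment 2 (Mia): course_id=2 -> matches Algorithms
  - enrollment 3 (Chris): course_id=1 -> matches Biology
  - enrollment 4 (Bob): course_id=5 -> matches Programming
  - enrollment 5 (Tina): course_id=NULL, no match -> kept with NULL
  - enrollment 6 (Beth): course_id=3 -> matches Linear Algebra
  - enrollment 7 (Alice): course_id=4 -> matches Algebra
All 7 rows appear; 1 has NULL course.

SQL:
SELECT a.student, b.title AS course
FROM enrollments a
LEFT JOIN courses b ON a.course_id = b.id

Result:
student | course        
--------+---------------
Quinn   | Biology       
Mia     | Algorithms    
Chris   | Biology       
Bob     | Programming   
Tina    | NULL          
Beth    | Linear Algebra
Alice   | Algebra       


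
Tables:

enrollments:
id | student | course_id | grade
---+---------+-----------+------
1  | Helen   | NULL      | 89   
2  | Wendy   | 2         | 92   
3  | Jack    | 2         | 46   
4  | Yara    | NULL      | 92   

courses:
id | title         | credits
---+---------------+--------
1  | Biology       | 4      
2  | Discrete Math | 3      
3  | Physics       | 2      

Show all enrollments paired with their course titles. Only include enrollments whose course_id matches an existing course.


INNER JOIN keeps only enrollments rows whose course_id matches an id in courses. Walk through each enrollment:
  - enrollment 1 (Helen): course_id=NULL, no match -> dropped
  - enrollment 2 (Wendy): course_id=2 -> matches Discrete Math
  - enrollment 3 (Jack): course_id=2 -> matches Discrete Math
  - enrollment 4 (Yara): course_id=NULL, no match -> dropped
So 2 of 4 rows are dropped.

SQL:
SELECT a.student, b.title AS course
FROM enrollments a
INNER JOIN courses b ON a.course_id = b.id

Result:
student | course       
--------+--------------
Wendy   | Discrete Math
Jack    | Discrete Math


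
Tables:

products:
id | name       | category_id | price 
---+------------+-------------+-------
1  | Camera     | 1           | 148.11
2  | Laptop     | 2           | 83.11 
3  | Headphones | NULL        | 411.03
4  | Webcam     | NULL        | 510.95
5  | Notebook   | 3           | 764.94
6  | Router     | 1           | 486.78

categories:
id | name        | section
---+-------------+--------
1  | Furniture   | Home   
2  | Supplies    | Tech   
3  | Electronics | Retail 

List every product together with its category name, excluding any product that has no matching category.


INNER JOIN keeps only products rows whose category_id matches an id in categories. Walk through each product:
  - product 1 (Camera): category_id=1 -> matches Furniture
  - product 2 (Laptop): category_id=2 -> matches Supplies
  - product 3 (Headphones): category_id=NULL, no match -> dropped
  - product 4 (Webcam): category_id=NULL, no match -> dropped
  - product 5 (Notebook): category_id=3 -> matches Electronics
  - product 6 (Router): category_id=1 -> matches Furniture
So 2 of 6 rows are dropped.

SQL:
SELECT a.name, b.name AS category
FROM products a
INNER JOIN categories b ON a.category_id = b.id

Result:
name     | category   
---------+------------
Camera   | Furniture  
Laptop   | Supplies   
Notebook | Electronics
Router   | Furniture  


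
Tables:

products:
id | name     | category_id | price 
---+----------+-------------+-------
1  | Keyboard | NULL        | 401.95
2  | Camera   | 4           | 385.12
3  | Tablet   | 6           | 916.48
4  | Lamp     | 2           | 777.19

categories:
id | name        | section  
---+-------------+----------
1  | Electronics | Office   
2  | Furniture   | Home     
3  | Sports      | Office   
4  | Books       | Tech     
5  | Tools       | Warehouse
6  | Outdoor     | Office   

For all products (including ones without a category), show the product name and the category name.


LEFT JOIN keeps every row from products (the left table); where category_id has no match in categories, the category columns become NULL. Walk through each product:
  - product 1 (Keyboard): category_id=NULL, no match -> kept with NULL
  - product 2 (Camera): category_id=4 -> matches Books
  - product 3 (Tablet): category_id=6 -> matches Outdoor
  - product 4 (Lamp): category_id=2 -> matches Furniture
All 4 rows appear; 1 has NULL category.

SQL:
SELECT a.name, b.name AS category
FROM products a
LEFT JOIN categories b ON a.category_id = b.id

Result:
name     | category 
---------+----------
Keyboard | NULL     
Camera   | Books    
Tablet   | Outdoor  
Lamp     | Furniture


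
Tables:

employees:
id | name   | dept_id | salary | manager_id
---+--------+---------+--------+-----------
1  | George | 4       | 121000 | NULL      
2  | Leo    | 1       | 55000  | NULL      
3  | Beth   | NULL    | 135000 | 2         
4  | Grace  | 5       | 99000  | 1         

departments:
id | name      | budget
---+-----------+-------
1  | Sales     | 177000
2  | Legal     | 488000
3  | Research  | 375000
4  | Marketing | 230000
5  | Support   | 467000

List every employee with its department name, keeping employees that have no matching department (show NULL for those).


LEFT JOIN keeps every row from employees (the left table); where dept_id has no match in departments, the department columns become NULL. Walk through each employee:
  - employee 1 (George): dept_id=4 -> matches Marketing
  - employee 2 (Leo): dept_id=1 -> matches Sales
  - employee 3 (Beth): dept_id=NULL, no match -> kept with NULL
  - employee 4 (Grace): dept_id=5 -> matches Support
All 4 rows appear; 1 has NULL department.

SQL:
SELECT a.name, b.name AS department
FROM employees a
LEFT JOIN departments b ON a.dept_id = b.id

Result:
name   | department
-------+-----------
George | Marketing 
Leo    | Sales     
Beth   | NULL      
Grace  | Support   
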